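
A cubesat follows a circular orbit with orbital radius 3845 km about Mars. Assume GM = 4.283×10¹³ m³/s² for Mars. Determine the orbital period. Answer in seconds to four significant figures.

T ≈ 7239 seconds

r = 3845 km = 3.845×10⁶ m.
Kepler's third law: T = 2π√(r³/μ) = 2π√((3.845×10⁶)³ / 4.283×10¹³).
r³/μ = 1.327×10⁶ s², so T = 2π × 1.152×10³ = 7.239×10³ s.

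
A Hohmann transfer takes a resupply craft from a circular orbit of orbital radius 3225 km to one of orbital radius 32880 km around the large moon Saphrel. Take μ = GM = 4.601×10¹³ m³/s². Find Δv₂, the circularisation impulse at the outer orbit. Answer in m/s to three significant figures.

r₁ = 3225 km = 3.225×10⁶ m.
r₂ = 32880 km = 3.288×10⁷ m.
Transfer ellipse a_t = (r₁ + r₂)/2 = 1.805×10⁷ m.
At r₁: circular v_c1 = √(μ/r₁) = 3777 m/s; transfer-periapsis v_p = √[μ(2/r₁ − 1/a_t)] = 5098 m/s.
At r₂: circular v_c2 = √(μ/r₂) = 1183 m/s; transfer-apoapsis v_a = √[μ(2/r₂ − 1/a_t)] = 500.0 m/s.
Δv₂ = v_c2 − v_a = 682.9 m/s.

Δv ≈ 683 m/s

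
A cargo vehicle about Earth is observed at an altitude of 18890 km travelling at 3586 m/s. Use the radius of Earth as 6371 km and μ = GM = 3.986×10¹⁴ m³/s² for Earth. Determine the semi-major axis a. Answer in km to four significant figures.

a ≈ 21320 km

r = 6371 + 18890 = 25261 km = 2.526×10⁷ m.
Vis-viva rearranged: 1/a = 2/r − v²/μ = 7.917×10⁻⁸ − 3.226×10⁻⁸ = 4.691×10⁻⁸ m⁻¹.
a = 2.132×10⁷ m = 21316 km.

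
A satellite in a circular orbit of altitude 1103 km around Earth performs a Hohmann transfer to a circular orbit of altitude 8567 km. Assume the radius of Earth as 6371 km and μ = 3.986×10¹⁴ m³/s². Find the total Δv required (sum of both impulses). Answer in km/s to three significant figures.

r₁ = 6371 + 1103 = 7474.0 km = 7.4740×10⁶ m.
r₂ = 6371 + 8567 = 14938 km = 1.4938×10⁷ m.
Transfer ellipse a_t = (r₁ + r₂)/2 = 1.121×10⁷ m.
At r₁: circular v_c1 = √(μ/r₁) = 7303 m/s; transfer-perigee v_p = √[μ(2/r₁ − 1/a_t)] = 8432 m/s.
Δv₁ = v_p − v_c1 = 1129 m/s.
At r₂: circular v_c2 = √(μ/r₂) = 5166 m/s; transfer-apogee v_a = √[μ(2/r₂ − 1/a_t)] = 4219 m/s.
Δv₂ = v_c2 − v_a = 947.0 m/s.
Total Δv = Δv₁ + Δv₂ = 2076 m/s = 2.076 km/s.

Δv_total ≈ 2.08 km/s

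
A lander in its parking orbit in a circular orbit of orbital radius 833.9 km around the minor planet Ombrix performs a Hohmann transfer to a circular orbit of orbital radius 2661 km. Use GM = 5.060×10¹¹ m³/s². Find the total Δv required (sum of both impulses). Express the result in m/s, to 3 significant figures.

Δv_total ≈ 317 m/s

r₁ = 833.9 km = 8.339×10⁵ m.
r₂ = 2661 km = 2.661×10⁶ m.
Transfer ellipse a_t = (r₁ + r₂)/2 = 1.747×10⁶ m.
At r₁: circular v_c1 = √(μ/r₁) = 779.0 m/s; transfer-periapsis v_p = √[μ(2/r₁ − 1/a_t)] = 961.3 m/s.
Δv₁ = v_p − v_c1 = 182.3 m/s.
At r₂: circular v_c2 = √(μ/r₂) = 436.1 m/s; transfer-apoapsis v_a = √[μ(2/r₂ − 1/a_t)] = 301.2 m/s.
Δv₂ = v_c2 − v_a = 134.8 m/s.
Total Δv = Δv₁ + Δv₂ = 317.1 m/s.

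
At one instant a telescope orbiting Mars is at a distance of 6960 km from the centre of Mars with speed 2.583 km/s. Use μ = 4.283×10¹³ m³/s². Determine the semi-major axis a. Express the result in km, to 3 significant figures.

r = 6.960×10⁶ m.
Specific orbital energy ε = v²/2 − μ/r = (2583)²/2 − 4.283×10¹³/6.960×10⁶ = -2.818×10⁶ J/kg.
Since ε = −μ/(2a), a = −μ/(2ε) = 7.600×10⁶ m = 7599.9 km.

a ≈ 7600 km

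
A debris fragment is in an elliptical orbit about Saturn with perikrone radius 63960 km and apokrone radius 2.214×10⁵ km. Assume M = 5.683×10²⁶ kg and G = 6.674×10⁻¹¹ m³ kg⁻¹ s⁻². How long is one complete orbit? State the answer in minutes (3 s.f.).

μ = GM = 6.674×10⁻¹¹ × 5.683×10²⁶ = 3.793×10¹⁶ m³/s².
Semi-major axis a = (r_p + r_a)/2 = (63960 + 2.2140×10⁵)/2 = 1.4268×10⁵ km = 1.427×10⁸ m.
By Kepler's third law T = 2π√(a³/μ) = 2π × 8.751×10³ = 5.498×10⁴ s.
= 916.4 minutes.

T ≈ 916 minutes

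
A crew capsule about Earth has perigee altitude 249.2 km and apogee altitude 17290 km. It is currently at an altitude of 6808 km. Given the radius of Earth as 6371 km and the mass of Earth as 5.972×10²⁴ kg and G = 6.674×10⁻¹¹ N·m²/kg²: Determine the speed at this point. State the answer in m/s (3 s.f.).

μ = GM = 6.674×10⁻¹¹ × 5.972×10²⁴ = 3.986×10¹⁴ m³/s².
r_p = 6371 + 249.2 = 6620.2 km = 6.6202×10⁶ m.
r_a = 6371 + 17290 = 23661 km = 2.3661×10⁷ m.
r = 6371 + 6808 = 13179 km = 1.318×10⁷ m.
Semi-major axis a = (r_p + r_a)/2 = 15141 km = 1.514×10⁷ m.
Vis-viva: v² = μ(2/r − 1/a) = 3.986×10¹⁴ × (1.518×10⁻⁷ − 6.605×10⁻⁸) = 3.416×10⁷ m²/s².
v = 5845 m/s.

v ≈ 5840 m/s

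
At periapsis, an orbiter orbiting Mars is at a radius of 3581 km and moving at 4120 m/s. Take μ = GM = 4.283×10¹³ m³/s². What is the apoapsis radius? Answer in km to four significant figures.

r_p = 3.581×10⁶ m.
Specific energy ε = v²/2 − μ/r = -3.473×10⁶ J/kg, so a = −μ/(2ε) = 6.166×10⁶ m.
The apsides satisfy r_p + r_a = 2a, so the apoapsis radius is 2a − r_p = 8.751×10⁶ m = 8750.8 km.

apoapsis radius ≈ 8751 km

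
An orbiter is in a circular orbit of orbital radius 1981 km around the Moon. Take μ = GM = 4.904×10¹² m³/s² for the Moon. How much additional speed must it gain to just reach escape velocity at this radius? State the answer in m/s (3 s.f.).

Δv ≈ 652 m/s

r = 1981 km = 1.981×10⁶ m.
Circular speed v_c = √(μ/r) = 1573 m/s.
Escape speed v_esc = √(2μ/r) = √2 × v_c = 2225 m/s.
Δv = v_esc − v_c = 651.7 m/s.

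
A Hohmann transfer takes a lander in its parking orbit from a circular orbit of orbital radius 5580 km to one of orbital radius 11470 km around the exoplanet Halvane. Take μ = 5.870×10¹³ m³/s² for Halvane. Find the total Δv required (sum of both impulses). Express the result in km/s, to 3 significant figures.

Δv_total ≈ 0.951 km/s

r₁ = 5580 km = 5.580×10⁶ m.
r₂ = 11470 km = 1.147×10⁷ m.
Transfer ellipse a_t = (r₁ + r₂)/2 = 8.525×10⁶ m.
At r₁: circular v_c1 = √(μ/r₁) = 3243 m/s; transfer-periapsis v_p = √[μ(2/r₁ − 1/a_t)] = 3762 m/s.
Δv₁ = v_p − v_c1 = 518.7 m/s.
At r₂: circular v_c2 = √(μ/r₂) = 2262 m/s; transfer-apoapsis v_a = √[μ(2/r₂ − 1/a_t)] = 1830 m/s.
Δv₂ = v_c2 − v_a = 432.0 m/s.
Total Δv = Δv₁ + Δv₂ = 950.7 m/s = 0.9507 km/s.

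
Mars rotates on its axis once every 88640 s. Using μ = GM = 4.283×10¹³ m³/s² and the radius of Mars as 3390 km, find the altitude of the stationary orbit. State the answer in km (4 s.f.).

A synchronous orbit has period T, so by Kepler's third law a = (μT²/4π²)^(1/3).
μT²/4π² = 4.283×10¹³ × (8.864×10⁴)² / 39.48 = 8.524×10²¹ m³.
a = 2.043×10⁷ m = 20428 km.
Altitude h = a − R = 20428 − 3390 = 17038 km.

h_sync ≈ 17040 km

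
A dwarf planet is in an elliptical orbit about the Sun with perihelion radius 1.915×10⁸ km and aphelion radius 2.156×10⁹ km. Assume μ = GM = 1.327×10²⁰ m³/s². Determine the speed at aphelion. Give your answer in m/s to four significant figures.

v ≈ 3169 m/s

Semi-major axis a = (r_p + r_a)/2 = 1.1738×10⁹ km = 1.174×10¹² m.
Vis-viva: v² = μ(2/r − 1/a) = 1.327×10²⁰ × (9.276×10⁻¹³ − 8.520×10⁻¹³) = 1.004×10⁷ m²/s².
v = 3169 m/s.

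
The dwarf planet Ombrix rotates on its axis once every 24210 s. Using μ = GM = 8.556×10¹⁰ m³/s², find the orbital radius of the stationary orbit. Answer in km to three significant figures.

r_sync ≈ 1080 km

A synchronous orbit has period T, so by Kepler's third law a = (μT²/4π²)^(1/3).
μT²/4π² = 8.556×10¹⁰ × (2.421×10⁴)² / 39.48 = 1.270×10¹⁸ m³.
a = 1.083×10⁶ m = 1083.0 km.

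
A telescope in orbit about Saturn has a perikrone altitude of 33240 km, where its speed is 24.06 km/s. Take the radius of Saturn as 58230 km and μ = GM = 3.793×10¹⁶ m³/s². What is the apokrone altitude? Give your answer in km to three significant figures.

apokrone altitude ≈ 1.53×10⁵ km

r_p = 58230 + 33240 = 91470 km = 9.147×10⁷ m.
Specific energy ε = v²/2 − μ/r = -1.252×10⁸ J/kg, so a = −μ/(2ε) = 1.514×10⁸ m.
The apsides satisfy r_p + r_a = 2a, so the apokrone radius is 2a − r_p = 2.114×10⁸ m = 2.1141×10⁵ km.
Apokrone altitude = 2.1141×10⁵ − 58230 = 1.5318×10⁵ km.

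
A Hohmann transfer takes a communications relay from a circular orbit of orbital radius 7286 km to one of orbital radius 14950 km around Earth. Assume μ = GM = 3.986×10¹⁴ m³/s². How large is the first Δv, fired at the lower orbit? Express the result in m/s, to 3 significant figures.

Δv ≈ 1180 m/s

r₁ = 7286 km = 7.286×10⁶ m.
r₂ = 14950 km = 1.495×10⁷ m.
Transfer ellipse a_t = (r₁ + r₂)/2 = 1.112×10⁷ m.
At r₁: circular v_c1 = √(μ/r₁) = 7396 m/s; transfer-perigee v_p = √[μ(2/r₁ − 1/a_t)] = 8577 m/s.
Δv₁ = v_p − v_c1 = 1180 m/s.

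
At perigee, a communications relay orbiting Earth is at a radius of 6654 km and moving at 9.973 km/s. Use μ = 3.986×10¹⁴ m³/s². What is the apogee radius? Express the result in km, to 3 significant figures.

apogee radius ≈ 32500 km

r_p = 6.654×10⁶ m.
Specific energy ε = v²/2 − μ/r = -1.017×10⁷ J/kg, so a = −μ/(2ε) = 1.959×10⁷ m.
The apsides satisfy r_p + r_a = 2a, so the apogee radius is 2a − r_p = 3.253×10⁷ m = 32526 km.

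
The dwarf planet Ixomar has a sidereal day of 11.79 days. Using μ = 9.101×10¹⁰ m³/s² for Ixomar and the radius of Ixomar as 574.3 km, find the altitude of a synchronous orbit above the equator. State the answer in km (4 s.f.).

h_sync ≈ 12800 km

T = 11.79 days = 1.019×10⁶ s.
A synchronous orbit has period T, so by Kepler's third law a = (μT²/4π²)^(1/3).
μT²/4π² = 9.101×10¹⁰ × (1.019×10⁶)² / 39.48 = 2.392×10²¹ m³.
a = 1.337×10⁷ m = 13374 km.
Altitude h = a − R = 13374 − 574.3 = 12800 km.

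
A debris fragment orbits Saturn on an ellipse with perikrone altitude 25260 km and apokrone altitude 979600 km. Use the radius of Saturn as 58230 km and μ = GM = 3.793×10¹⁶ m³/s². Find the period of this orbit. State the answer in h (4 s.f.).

T ≈ 119.0 h

r_p = 58230 + 25260 = 83490 km = 8.3490×10⁷ m.
r_a = 58230 + 979600 = 1037800 km = 1.0378×10⁹ m.
Semi-major axis a = (r_p + r_a)/2 = (83490 + 1.0378×10⁶)/2 = 5.6066×10⁵ km = 5.607×10⁸ m.
By Kepler's third law T = 2π√(a³/μ) = 2π × 6.816×10⁴ = 4.283×10⁵ s.
= 119.0 h.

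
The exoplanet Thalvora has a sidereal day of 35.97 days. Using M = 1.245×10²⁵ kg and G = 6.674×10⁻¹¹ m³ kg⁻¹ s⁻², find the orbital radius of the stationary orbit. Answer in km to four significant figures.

r_sync ≈ 5.880×10⁵ km

μ = GM = 6.674×10⁻¹¹ × 1.245×10²⁵ = 8.309×10¹⁴ m³/s².
T = 35.97 days = 3.108×10⁶ s.
A synchronous orbit has period T, so by Kepler's third law a = (μT²/4π²)^(1/3).
μT²/4π² = 8.309×10¹⁴ × (3.108×10⁶)² / 39.48 = 2.033×10²⁶ m³.
a = 5.880×10⁸ m = 5.8799×10⁵ km.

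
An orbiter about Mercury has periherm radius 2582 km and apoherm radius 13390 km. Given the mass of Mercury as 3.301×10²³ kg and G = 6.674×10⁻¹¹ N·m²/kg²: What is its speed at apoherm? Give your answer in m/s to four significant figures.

μ = GM = 6.674×10⁻¹¹ × 3.301×10²³ = 2.203×10¹³ m³/s².
Semi-major axis a = (r_p + r_a)/2 = 7986.0 km = 7.986×10⁶ m.
Vis-viva: v² = μ(2/r − 1/a) = 2.203×10¹³ × (1.494×10⁻⁷ − 1.252×10⁻⁷) = 5.320×10⁵ m²/s².
v = 729.4 m/s.

v ≈ 729.4 m/s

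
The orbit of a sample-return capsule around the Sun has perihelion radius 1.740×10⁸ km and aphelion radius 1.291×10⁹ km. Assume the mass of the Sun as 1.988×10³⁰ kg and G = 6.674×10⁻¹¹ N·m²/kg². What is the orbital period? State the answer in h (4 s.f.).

μ = GM = 6.674×10⁻¹¹ × 1.988×10³⁰ = 1.327×10²⁰ m³/s².
Semi-major axis a = (r_p + r_a)/2 = (1.7400×10⁸ + 1.2910×10⁹)/2 = 7.3250×10⁸ km = 7.325×10¹¹ m.
By Kepler's third law T = 2π√(a³/μ) = 2π × 5.443×10⁷ = 3.420×10⁸ s.
= 94990 h.

T ≈ 94990 h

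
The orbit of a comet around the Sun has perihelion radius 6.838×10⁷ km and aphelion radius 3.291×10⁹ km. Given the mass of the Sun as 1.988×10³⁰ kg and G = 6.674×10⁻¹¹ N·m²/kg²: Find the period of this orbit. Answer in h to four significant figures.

μ = GM = 6.674×10⁻¹¹ × 1.988×10³⁰ = 1.327×10²⁰ m³/s².
Semi-major axis a = (r_p + r_a)/2 = (6.8380×10⁷ + 3.2910×10⁹)/2 = 1.6797×10⁹ km = 1.680×10¹² m.
By Kepler's third law T = 2π√(a³/μ) = 2π × 1.890×10⁸ = 1.187×10⁹ s.
= 3.299×10⁵ h.

T ≈ 329900 h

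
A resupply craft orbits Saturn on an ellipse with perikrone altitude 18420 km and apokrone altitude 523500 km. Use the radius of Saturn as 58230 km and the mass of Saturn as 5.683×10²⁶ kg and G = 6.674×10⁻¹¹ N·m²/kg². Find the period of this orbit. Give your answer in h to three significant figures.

T ≈ 53.5 h

μ = GM = 6.674×10⁻¹¹ × 5.683×10²⁶ = 3.793×10¹⁶ m³/s².
r_p = 58230 + 18420 = 76650 km = 7.6650×10⁷ m.
r_a = 58230 + 523500 = 581730 km = 5.8173×10⁸ m.
Semi-major axis a = (r_p + r_a)/2 = (76650 + 5.8173×10⁵)/2 = 3.2919×10⁵ km = 3.292×10⁸ m.
By Kepler's third law T = 2π√(a³/μ) = 2π × 3.067×10⁴ = 1.927×10⁵ s.
= 53.53 h.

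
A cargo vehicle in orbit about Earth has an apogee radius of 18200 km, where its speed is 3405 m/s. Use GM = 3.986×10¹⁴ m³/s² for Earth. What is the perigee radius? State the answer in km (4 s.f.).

r_a = 1.820×10⁷ m.
Specific energy ε = v²/2 − μ/r = -1.610×10⁷ J/kg, so a = −μ/(2ε) = 1.238×10⁷ m.
The apsides satisfy r_p + r_a = 2a, so the perigee radius is 2a − r_a = 6.551×10⁶ m = 6551.5 km.

perigee radius ≈ 6551 km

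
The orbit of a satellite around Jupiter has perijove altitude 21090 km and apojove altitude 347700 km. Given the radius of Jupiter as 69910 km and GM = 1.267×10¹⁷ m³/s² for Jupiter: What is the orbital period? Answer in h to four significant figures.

T ≈ 19.88 h

r_p = 69910 + 21090 = 91000 km = 9.1000×10⁷ m.
r_a = 69910 + 347700 = 417610 km = 4.1761×10⁸ m.
Semi-major axis a = (r_p + r_a)/2 = (91000 + 4.1761×10⁵)/2 = 2.5430×10⁵ km = 2.543×10⁸ m.
By Kepler's third law T = 2π√(a³/μ) = 2π × 1.139×10⁴ = 7.159×10⁴ s.
= 19.88 h.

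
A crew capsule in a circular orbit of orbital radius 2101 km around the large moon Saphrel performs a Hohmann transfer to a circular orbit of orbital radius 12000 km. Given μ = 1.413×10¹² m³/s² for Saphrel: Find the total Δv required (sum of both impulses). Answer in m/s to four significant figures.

r₁ = 2101 km = 2.101×10⁶ m.
r₂ = 12000 km = 1.200×10⁷ m.
Transfer ellipse a_t = (r₁ + r₂)/2 = 7.050×10⁶ m.
At r₁: circular v_c1 = √(μ/r₁) = 820.1 m/s; transfer-periapsis v_p = √[μ(2/r₁ − 1/a_t)] = 1070 m/s.
Δv₁ = v_p − v_c1 = 249.8 m/s.
At r₂: circular v_c2 = √(μ/r₂) = 343.1 m/s; transfer-apoapsis v_a = √[μ(2/r₂ − 1/a_t)] = 187.3 m/s.
Δv₂ = v_c2 − v_a = 155.8 m/s.
Total Δv = Δv₁ + Δv₂ = 405.6 m/s.

Δv_total ≈ 405.6 m/s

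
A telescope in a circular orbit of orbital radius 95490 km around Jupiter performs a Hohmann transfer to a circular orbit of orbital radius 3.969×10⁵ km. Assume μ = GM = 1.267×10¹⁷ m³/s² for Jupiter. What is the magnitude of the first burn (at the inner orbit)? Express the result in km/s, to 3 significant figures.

r₁ = 95490 km = 9.549×10⁷ m.
r₂ = 3.969×10⁵ km = 3.969×10⁸ m.
Transfer ellipse a_t = (r₁ + r₂)/2 = 2.462×10⁸ m.
At r₁: circular v_c1 = √(μ/r₁) = 36430 m/s; transfer-perijove v_p = √[μ(2/r₁ − 1/a_t)] = 46250 m/s.
Δv₁ = v_p − v_c1 = 9824 m/s.
= 9.824 km/s.

Δv ≈ 9.82 km/s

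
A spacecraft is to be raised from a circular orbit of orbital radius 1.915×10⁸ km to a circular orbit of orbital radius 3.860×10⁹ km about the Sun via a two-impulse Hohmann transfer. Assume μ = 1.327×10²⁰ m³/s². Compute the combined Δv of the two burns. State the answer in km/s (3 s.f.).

r₁ = 1.915×10⁸ km = 1.915×10¹¹ m.
r₂ = 3.860×10⁹ km = 3.860×10¹² m.
Transfer ellipse a_t = (r₁ + r₂)/2 = 2.026×10¹² m.
At r₁: circular v_c1 = √(μ/r₁) = 26320 m/s; transfer-perihelion v_p = √[μ(2/r₁ − 1/a_t)] = 36340 m/s.
Δv₁ = v_p − v_c1 = 10010 m/s.
At r₂: circular v_c2 = √(μ/r₂) = 5863 m/s; transfer-aphelion v_a = √[μ(2/r₂ − 1/a_t)] = 1803 m/s.
Δv₂ = v_c2 − v_a = 4061 m/s.
Total Δv = Δv₁ + Δv₂ = 14070 m/s = 14.07 km/s.

Δv_total ≈ 14.1 km/s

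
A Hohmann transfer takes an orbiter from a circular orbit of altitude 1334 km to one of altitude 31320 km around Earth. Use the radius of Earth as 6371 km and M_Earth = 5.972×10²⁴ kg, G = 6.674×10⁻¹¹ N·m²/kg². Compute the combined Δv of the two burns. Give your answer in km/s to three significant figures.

Δv_total ≈ 3.43 km/s

μ = GM = 6.674×10⁻¹¹ × 5.972×10²⁴ = 3.986×10¹⁴ m³/s².
r₁ = 6371 + 1334 = 7705.0 km = 7.7050×10⁶ m.
r₂ = 6371 + 31320 = 37691 km = 3.7691×10⁷ m.
Transfer ellipse a_t = (r₁ + r₂)/2 = 2.270×10⁷ m.
At r₁: circular v_c1 = √(μ/r₁) = 7192 m/s; transfer-perigee v_p = √[μ(2/r₁ − 1/a_t)] = 9268 m/s.
Δv₁ = v_p − v_c1 = 2076 m/s.
At r₂: circular v_c2 = √(μ/r₂) = 3252 m/s; transfer-apogee v_a = √[μ(2/r₂ − 1/a_t)] = 1895 m/s.
Δv₂ = v_c2 − v_a = 1357 m/s.
Total Δv = Δv₁ + Δv₂ = 3433 m/s = 3.433 km/s.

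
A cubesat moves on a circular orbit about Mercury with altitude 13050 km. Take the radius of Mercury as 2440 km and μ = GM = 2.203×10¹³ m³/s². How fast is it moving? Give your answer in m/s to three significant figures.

v ≈ 1190 m/s

r = 2440 + 13050 = 15490 km = 1.5490×10⁷ m.
For a circular orbit v = √(μ/r) = √(2.203×10¹³ / 1.549×10⁷) = √(1.422×10⁶) = 1193 m/s.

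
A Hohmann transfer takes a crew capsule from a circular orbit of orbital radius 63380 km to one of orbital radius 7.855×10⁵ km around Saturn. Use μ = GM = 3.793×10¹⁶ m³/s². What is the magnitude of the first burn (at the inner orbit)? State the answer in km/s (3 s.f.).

Δv ≈ 8.82 km/s

r₁ = 63380 km = 6.338×10⁷ m.
r₂ = 7.855×10⁵ km = 7.855×10⁸ m.
Transfer ellipse a_t = (r₁ + r₂)/2 = 4.244×10⁸ m.
At r₁: circular v_c1 = √(μ/r₁) = 24460 m/s; transfer-perikrone v_p = √[μ(2/r₁ − 1/a_t)] = 33280 m/s.
Δv₁ = v_p − v_c1 = 8816 m/s.
= 8.816 km/s.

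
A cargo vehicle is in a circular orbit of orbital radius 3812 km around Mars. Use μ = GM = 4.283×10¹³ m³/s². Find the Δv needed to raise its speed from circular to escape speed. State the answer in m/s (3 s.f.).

Δv ≈ 1390 m/s

r = 3812 km = 3.812×10⁶ m.
Circular speed v_c = √(μ/r) = 3352 m/s.
Escape speed v_esc = √(2μ/r) = √2 × v_c = 4740 m/s.
Δv = v_esc − v_c = 1388 m/s.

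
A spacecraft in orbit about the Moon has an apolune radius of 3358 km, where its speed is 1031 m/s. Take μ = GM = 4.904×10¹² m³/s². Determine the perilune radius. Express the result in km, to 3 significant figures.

perilune radius ≈ 1920 km

r_a = 3.358×10⁶ m.
Specific energy ε = v²/2 − μ/r = -9.289×10⁵ J/kg, so a = −μ/(2ε) = 2.640×10⁶ m.
The apsides satisfy r_p + r_a = 2a, so the perilune radius is 2a − r_a = 1.921×10⁶ m = 1921.3 km.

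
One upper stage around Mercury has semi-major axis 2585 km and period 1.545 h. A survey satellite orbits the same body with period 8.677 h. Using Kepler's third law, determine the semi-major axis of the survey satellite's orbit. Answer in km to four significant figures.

a₂ ≈ 8167 km

Kepler's third law: a³ ∝ T², so a₂ = a₁ (T₂/T₁)^(2/3).
T₂/T₁ = 5.616, (T₂/T₁)^(2/3) = 3.160.
a₂ = 2585 × 3.160 = 8167 km.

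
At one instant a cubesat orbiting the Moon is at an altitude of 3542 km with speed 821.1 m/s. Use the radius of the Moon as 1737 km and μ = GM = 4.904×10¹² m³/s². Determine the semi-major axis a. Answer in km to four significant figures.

r = 1737 + 3542 = 5279.0 km = 5.279×10⁶ m.
Vis-viva rearranged: 1/a = 2/r − v²/μ = 3.789×10⁻⁷ − 1.375×10⁻⁷ = 2.414×10⁻⁷ m⁻¹.
a = 4.143×10⁶ m = 4142.9 km.

a ≈ 4143 km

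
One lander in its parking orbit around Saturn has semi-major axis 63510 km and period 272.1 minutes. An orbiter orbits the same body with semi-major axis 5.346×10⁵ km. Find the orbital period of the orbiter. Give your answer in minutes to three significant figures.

T₂ ≈ 6650 minutes

Kepler's third law: T² ∝ a³, so T₂ = T₁ (a₂/a₁)^(3/2).
a₂/a₁ = 8.418, (a₂/a₁)^(3/2) = 24.42.
T₂ = 272.1 × 24.42 = 6645 minutes.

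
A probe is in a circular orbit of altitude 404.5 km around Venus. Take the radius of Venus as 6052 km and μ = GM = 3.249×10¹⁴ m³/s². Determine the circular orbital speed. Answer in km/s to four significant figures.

r = 6052 + 404.5 = 6456.5 km = 6.4565×10⁶ m.
For a circular orbit v = √(μ/r) = √(3.249×10¹⁴ / 6.456×10⁶) = √(5.032×10⁷) = 7094 m/s.
That is 7.094 km/s.

v ≈ 7.094 km/s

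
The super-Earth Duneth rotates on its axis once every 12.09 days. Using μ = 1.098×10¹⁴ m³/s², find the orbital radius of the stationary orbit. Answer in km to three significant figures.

r_sync ≈ 1.45×10⁵ km

T = 12.09 days = 1.045×10⁶ s.
A synchronous orbit has period T, so by Kepler's third law a = (μT²/4π²)^(1/3).
μT²/4π² = 1.098×10¹⁴ × (1.045×10⁶)² / 39.48 = 3.035×10²⁴ m³.
a = 1.448×10⁸ m = 1.4478×10⁵ km.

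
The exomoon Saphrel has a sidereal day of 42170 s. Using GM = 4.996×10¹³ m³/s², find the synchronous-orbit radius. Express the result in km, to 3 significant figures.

A synchronous orbit has period T, so by Kepler's third law a = (μT²/4π²)^(1/3).
μT²/4π² = 4.996×10¹³ × (4.217×10⁴)² / 39.48 = 2.250×10²¹ m³.
a = 1.310×10⁷ m = 13105 km.

r_sync ≈ 13100 km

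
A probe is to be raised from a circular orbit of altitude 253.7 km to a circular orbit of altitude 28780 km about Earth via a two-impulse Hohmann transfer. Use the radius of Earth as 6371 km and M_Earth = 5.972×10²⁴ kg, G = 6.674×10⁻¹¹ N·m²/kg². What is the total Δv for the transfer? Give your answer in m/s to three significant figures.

Δv_total ≈ 3780 m/s

μ = GM = 6.674×10⁻¹¹ × 5.972×10²⁴ = 3.986×10¹⁴ m³/s².
r₁ = 6371 + 253.7 = 6624.7 km = 6.6247×10⁶ m.
r₂ = 6371 + 28780 = 35151 km = 3.5151×10⁷ m.
Transfer ellipse a_t = (r₁ + r₂)/2 = 2.089×10⁷ m.
At r₁: circular v_c1 = √(μ/r₁) = 7757 m/s; transfer-perigee v_p = √[μ(2/r₁ − 1/a_t)] = 10060 m/s.
Δv₁ = v_p − v_c1 = 2306 m/s.
At r₂: circular v_c2 = √(μ/r₂) = 3367 m/s; transfer-apogee v_a = √[μ(2/r₂ − 1/a_t)] = 1896 m/s.
Δv₂ = v_c2 − v_a = 1471 m/s.
Total Δv = Δv₁ + Δv₂ = 3777 m/s.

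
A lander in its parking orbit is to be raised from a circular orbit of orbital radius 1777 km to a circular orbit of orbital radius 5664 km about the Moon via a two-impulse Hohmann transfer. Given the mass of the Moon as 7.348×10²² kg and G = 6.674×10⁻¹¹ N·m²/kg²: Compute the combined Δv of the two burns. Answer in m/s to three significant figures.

Δv_total ≈ 676 m/s

μ = GM = 6.674×10⁻¹¹ × 7.348×10²² = 4.904×10¹² m³/s².
r₁ = 1777 km = 1.777×10⁶ m.
r₂ = 5664 km = 5.664×10⁶ m.
Transfer ellipse a_t = (r₁ + r₂)/2 = 3.720×10⁶ m.
At r₁: circular v_c1 = √(μ/r₁) = 1661 m/s; transfer-perilune v_p = √[μ(2/r₁ − 1/a_t)] = 2050 m/s.
Δv₁ = v_p − v_c1 = 388.5 m/s.
At r₂: circular v_c2 = √(μ/r₂) = 930.5 m/s; transfer-apolune v_a = √[μ(2/r₂ − 1/a_t)] = 643.1 m/s.
Δv₂ = v_c2 − v_a = 287.4 m/s.
Total Δv = Δv₁ + Δv₂ = 675.9 m/s.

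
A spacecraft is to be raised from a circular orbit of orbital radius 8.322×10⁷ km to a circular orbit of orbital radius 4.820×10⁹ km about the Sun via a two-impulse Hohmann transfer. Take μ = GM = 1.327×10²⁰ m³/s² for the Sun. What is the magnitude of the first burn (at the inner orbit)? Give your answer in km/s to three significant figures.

r₁ = 8.322×10⁷ km = 8.322×10¹⁰ m.
r₂ = 4.820×10⁹ km = 4.820×10¹² m.
Transfer ellipse a_t = (r₁ + r₂)/2 = 2.452×10¹² m.
At r₁: circular v_c1 = √(μ/r₁) = 39930 m/s; transfer-perihelion v_p = √[μ(2/r₁ − 1/a_t)] = 55990 m/s.
Δv₁ = v_p − v_c1 = 16060 m/s.
= 16.06 km/s.

Δv ≈ 16.1 km/s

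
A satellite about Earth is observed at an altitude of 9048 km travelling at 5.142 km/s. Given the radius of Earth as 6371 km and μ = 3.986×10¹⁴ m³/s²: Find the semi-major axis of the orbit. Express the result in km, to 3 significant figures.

r = 6371 + 9048 = 15419 km = 1.542×10⁷ m.
Specific orbital energy ε = v²/2 − μ/r = (5142)²/2 − 3.986×10¹⁴/1.542×10⁷ = -1.263×10⁷ J/kg.
Since ε = −μ/(2a), a = −μ/(2ε) = 1.578×10⁷ m = 15778 km.

a ≈ 15800 km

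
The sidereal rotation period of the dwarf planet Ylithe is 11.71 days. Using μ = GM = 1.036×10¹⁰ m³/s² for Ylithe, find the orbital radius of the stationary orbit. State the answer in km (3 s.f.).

r_sync ≈ 6450 km

T = 11.71 days = 1.012×10⁶ s.
A synchronous orbit has period T, so by Kepler's third law a = (μT²/4π²)^(1/3).
μT²/4π² = 1.036×10¹⁰ × (1.012×10⁶)² / 39.48 = 2.686×10²⁰ m³.
a = 6.452×10⁶ m = 6452.3 km.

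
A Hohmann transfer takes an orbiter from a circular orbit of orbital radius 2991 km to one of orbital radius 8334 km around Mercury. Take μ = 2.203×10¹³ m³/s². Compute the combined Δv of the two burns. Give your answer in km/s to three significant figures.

r₁ = 2991 km = 2.991×10⁶ m.
r₂ = 8334 km = 8.334×10⁶ m.
Transfer ellipse a_t = (r₁ + r₂)/2 = 5.662×10⁶ m.
At r₁: circular v_c1 = √(μ/r₁) = 2714 m/s; transfer-periherm v_p = √[μ(2/r₁ − 1/a_t)] = 3292 m/s.
Δv₁ = v_p − v_c1 = 578.5 m/s.
At r₂: circular v_c2 = √(μ/r₂) = 1626 m/s; transfer-apoherm v_a = √[μ(2/r₂ − 1/a_t)] = 1182 m/s.
Δv₂ = v_c2 − v_a = 444.2 m/s.
Total Δv = Δv₁ + Δv₂ = 1023 m/s = 1.023 km/s.

Δv_total ≈ 1.02 km/s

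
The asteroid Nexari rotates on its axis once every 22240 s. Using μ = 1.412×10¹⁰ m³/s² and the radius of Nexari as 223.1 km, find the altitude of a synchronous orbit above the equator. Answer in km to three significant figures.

A synchronous orbit has period T, so by Kepler's third law a = (μT²/4π²)^(1/3).
μT²/4π² = 1.412×10¹⁰ × (2.224×10⁴)² / 39.48 = 1.769×10¹⁷ m³.
a = 5.614×10⁵ m = 561.37 km.
Altitude h = a − R = 561.37 − 223.1 = 338.27 km.

h_sync ≈ 338 km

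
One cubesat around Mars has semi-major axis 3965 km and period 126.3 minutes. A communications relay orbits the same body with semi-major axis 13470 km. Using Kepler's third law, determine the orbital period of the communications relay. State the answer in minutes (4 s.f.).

Kepler's third law: T² ∝ a³, so T₂ = T₁ (a₂/a₁)^(3/2).
a₂/a₁ = 3.397, (a₂/a₁)^(3/2) = 6.262.
T₂ = 126.3 × 6.262 = 790.8 minutes.

T₂ ≈ 790.8 minutes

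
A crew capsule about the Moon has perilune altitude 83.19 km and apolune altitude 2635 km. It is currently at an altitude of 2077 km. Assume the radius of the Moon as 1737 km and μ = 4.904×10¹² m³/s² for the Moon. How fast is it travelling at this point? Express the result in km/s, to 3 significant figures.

v ≈ 0.994 km/s

r_p = 1737 + 83.19 = 1820.2 km = 1.8202×10⁶ m.
r_a = 1737 + 2635 = 4372.0 km = 4.3720×10⁶ m.
r = 1737 + 2077 = 3814.0 km = 3.814×10⁶ m.
Semi-major axis a = (r_p + r_a)/2 = 3096.1 km = 3.096×10⁶ m.
Vis-viva: v² = μ(2/r − 1/a) = 4.904×10¹² × (5.244×10⁻⁷ − 3.230×10⁻⁷) = 9.876×10⁵ m²/s².
v = 993.8 m/s = 0.9938 km/s.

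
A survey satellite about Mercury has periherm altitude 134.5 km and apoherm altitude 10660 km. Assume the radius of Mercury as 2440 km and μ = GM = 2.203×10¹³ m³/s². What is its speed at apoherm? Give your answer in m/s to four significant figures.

r_p = 2440 + 134.5 = 2574.5 km = 2.5745×10⁶ m.
r_a = 2440 + 10660 = 13100 km = 1.3100×10⁷ m.
Semi-major axis a = (r_p + r_a)/2 = 7837.2 km = 7.837×10⁶ m.
Vis-viva: v² = μ(2/r − 1/a) = 2.203×10¹³ × (1.527×10⁻⁷ − 1.276×10⁻⁷) = 5.524×10⁵ m²/s².
v = 743.3 m/s.

v ≈ 743.3 m/s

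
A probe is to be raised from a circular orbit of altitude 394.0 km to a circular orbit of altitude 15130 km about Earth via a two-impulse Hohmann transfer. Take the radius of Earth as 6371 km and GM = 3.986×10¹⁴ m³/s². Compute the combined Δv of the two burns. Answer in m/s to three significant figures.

r₁ = 6371 + 394.0 = 6765.0 km = 6.7650×10⁶ m.
r₂ = 6371 + 15130 = 21501 km = 2.1501×10⁷ m.
Transfer ellipse a_t = (r₁ + r₂)/2 = 1.413×10⁷ m.
At r₁: circular v_c1 = √(μ/r₁) = 7676 m/s; transfer-perigee v_p = √[μ(2/r₁ − 1/a_t)] = 9468 m/s.
Δv₁ = v_p − v_c1 = 1792 m/s.
At r₂: circular v_c2 = √(μ/r₂) = 4306 m/s; transfer-apogee v_a = √[μ(2/r₂ − 1/a_t)] = 2979 m/s.
Δv₂ = v_c2 − v_a = 1327 m/s.
Total Δv = Δv₁ + Δv₂ = 3119 m/s.

Δv_total ≈ 3120 m/s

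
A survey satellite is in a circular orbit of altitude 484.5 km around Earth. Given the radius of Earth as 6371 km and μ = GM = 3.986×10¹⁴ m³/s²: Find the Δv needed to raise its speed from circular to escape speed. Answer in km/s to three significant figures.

Δv ≈ 3.16 km/s

r = 6371 + 484.5 = 6855.5 km = 6.8555×10⁶ m.
Circular speed v_c = √(μ/r) = 7625 m/s.
Escape speed v_esc = √(2μ/r) = √2 × v_c = 10780 m/s.
Δv = v_esc − v_c = 3158 m/s = 3.158 km/s.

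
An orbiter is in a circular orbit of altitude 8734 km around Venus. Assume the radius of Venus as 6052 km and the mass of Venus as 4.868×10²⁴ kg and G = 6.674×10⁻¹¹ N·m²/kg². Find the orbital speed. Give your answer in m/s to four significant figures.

v ≈ 4688 m/s

μ = GM = 6.674×10⁻¹¹ × 4.868×10²⁴ = 3.249×10¹⁴ m³/s².
r = 6052 + 8734 = 14786 km = 1.4786×10⁷ m.
For a circular orbit v = √(μ/r) = √(3.249×10¹⁴ / 1.479×10⁷) = √(2.197×10⁷) = 4688 m/s.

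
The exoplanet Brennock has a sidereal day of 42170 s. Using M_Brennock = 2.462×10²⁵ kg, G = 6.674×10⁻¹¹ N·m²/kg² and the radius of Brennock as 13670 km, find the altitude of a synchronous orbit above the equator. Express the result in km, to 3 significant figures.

μ = GM = 6.674×10⁻¹¹ × 2.462×10²⁵ = 1.643×10¹⁵ m³/s².
A synchronous orbit has period T, so by Kepler's third law a = (μT²/4π²)^(1/3).
μT²/4π² = 1.643×10¹⁵ × (4.217×10⁴)² / 39.48 = 7.402×10²² m³.
a = 4.199×10⁷ m = 41986 km.
Altitude h = a − R = 41986 − 13670 = 28316 km.

h_sync ≈ 28300 km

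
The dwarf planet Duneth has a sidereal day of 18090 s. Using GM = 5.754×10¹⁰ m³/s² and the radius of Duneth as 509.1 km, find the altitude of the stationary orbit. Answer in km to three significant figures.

h_sync ≈ 272 km

A synchronous orbit has period T, so by Kepler's third law a = (μT²/4π²)^(1/3).
μT²/4π² = 5.754×10¹⁰ × (1.809×10⁴)² / 39.48 = 4.770×10¹⁷ m³.
a = 7.813×10⁵ m = 781.32 km.
Altitude h = a − R = 781.32 − 509.1 = 272.22 km.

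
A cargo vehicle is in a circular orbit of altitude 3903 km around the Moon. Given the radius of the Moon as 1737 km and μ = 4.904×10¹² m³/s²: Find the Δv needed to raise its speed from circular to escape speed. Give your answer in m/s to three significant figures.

r = 1737 + 3903 = 5640.0 km = 5.6400×10⁶ m.
Circular speed v_c = √(μ/r) = 932.5 m/s.
Escape speed v_esc = √(2μ/r) = √2 × v_c = 1319 m/s.
Δv = v_esc − v_c = 386.2 m/s.

Δv ≈ 386 m/s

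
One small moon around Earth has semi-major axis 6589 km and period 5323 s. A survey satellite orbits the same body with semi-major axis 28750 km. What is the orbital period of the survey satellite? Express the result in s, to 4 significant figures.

T₂ ≈ 48520 s

Kepler's third law: T² ∝ a³, so T₂ = T₁ (a₂/a₁)^(3/2).
a₂/a₁ = 4.363, (a₂/a₁)^(3/2) = 9.114.
T₂ = 5323 × 9.114 = 48520 s.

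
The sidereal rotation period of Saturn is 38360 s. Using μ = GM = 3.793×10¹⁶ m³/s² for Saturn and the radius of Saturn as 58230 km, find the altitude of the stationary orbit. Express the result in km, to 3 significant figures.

h_sync ≈ 54000 km

A synchronous orbit has period T, so by Kepler's third law a = (μT²/4π²)^(1/3).
μT²/4π² = 3.793×10¹⁶ × (3.836×10⁴)² / 39.48 = 1.414×10²⁴ m³.
a = 1.122×10⁸ m = 1.1223×10⁵ km.
Altitude h = a − R = 1.1223×10⁵ − 58230 = 54005 km.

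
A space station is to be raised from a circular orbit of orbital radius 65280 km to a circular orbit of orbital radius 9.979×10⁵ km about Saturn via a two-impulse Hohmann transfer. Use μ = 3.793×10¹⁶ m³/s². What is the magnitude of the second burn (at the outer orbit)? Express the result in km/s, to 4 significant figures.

r₁ = 65280 km = 6.528×10⁷ m.
r₂ = 9.979×10⁵ km = 9.979×10⁸ m.
Transfer ellipse a_t = (r₁ + r₂)/2 = 5.316×10⁸ m.
At r₁: circular v_c1 = √(μ/r₁) = 24100 m/s; transfer-perikrone v_p = √[μ(2/r₁ − 1/a_t)] = 33030 m/s.
At r₂: circular v_c2 = √(μ/r₂) = 6165 m/s; transfer-apokrone v_a = √[μ(2/r₂ − 1/a_t)] = 2160 m/s.
Δv₂ = v_c2 − v_a = 4005 m/s.
= 4.005 km/s.

Δv ≈ 4.005 km/s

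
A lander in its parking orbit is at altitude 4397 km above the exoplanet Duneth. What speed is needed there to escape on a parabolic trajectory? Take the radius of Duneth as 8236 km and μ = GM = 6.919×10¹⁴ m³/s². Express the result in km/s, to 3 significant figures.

r = 8236 + 4397 = 12633 km = 1.2633×10⁷ m.
Escape speed v_esc = √(2μ/r) = √(2 × 6.919×10¹⁴ / 1.263×10⁷) = √(1.095×10⁸) = 10470 m/s.
= 10.47 km/s.

v_esc ≈ 10.5 km/s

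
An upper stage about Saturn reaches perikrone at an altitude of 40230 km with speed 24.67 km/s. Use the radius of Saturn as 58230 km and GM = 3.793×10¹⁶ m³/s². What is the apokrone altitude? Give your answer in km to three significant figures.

apokrone altitude ≈ 3.12×10⁵ km

r_p = 58230 + 40230 = 98460 km = 9.846×10⁷ m.
Specific energy ε = v²/2 − μ/r = -8.093×10⁷ J/kg, so a = −μ/(2ε) = 2.343×10⁸ m.
The apsides satisfy r_p + r_a = 2a, so the apokrone radius is 2a − r_p = 3.702×10⁸ m = 3.7023×10⁵ km.
Apokrone altitude = 3.7023×10⁵ − 58230 = 3.1200×10⁵ km.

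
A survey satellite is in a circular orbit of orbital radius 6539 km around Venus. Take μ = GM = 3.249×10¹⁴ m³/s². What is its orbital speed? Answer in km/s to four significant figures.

r = 6539 km = 6.539×10⁶ m.
For a circular orbit v = √(μ/r) = √(3.249×10¹⁴ / 6.539×10⁶) = √(4.969×10⁷) = 7049 m/s.
That is 7.049 km/s.

v ≈ 7.049 km/s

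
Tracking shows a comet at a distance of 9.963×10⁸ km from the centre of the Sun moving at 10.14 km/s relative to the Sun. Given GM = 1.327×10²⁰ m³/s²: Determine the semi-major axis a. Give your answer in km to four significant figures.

r = 9.963×10¹¹ m.
Vis-viva rearranged: 1/a = 2/r − v²/μ = 2.007×10⁻¹² − 7.748×10⁻¹³ = 1.233×10⁻¹² m⁻¹.
a = 8.113×10¹¹ m = 8.1129×10⁸ km.

a ≈ 8.113×10⁸ km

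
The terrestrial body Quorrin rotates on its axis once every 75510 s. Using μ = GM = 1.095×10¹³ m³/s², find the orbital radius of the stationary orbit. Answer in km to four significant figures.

A synchronous orbit has period T, so by Kepler's third law a = (μT²/4π²)^(1/3).
μT²/4π² = 1.095×10¹³ × (7.551×10⁴)² / 39.48 = 1.581×10²¹ m³.
a = 1.165×10⁷ m = 11651 km.

r_sync ≈ 11650 km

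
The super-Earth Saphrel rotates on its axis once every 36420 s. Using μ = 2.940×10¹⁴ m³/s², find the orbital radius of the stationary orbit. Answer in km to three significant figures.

A synchronous orbit has period T, so by Kepler's third law a = (μT²/4π²)^(1/3).
μT²/4π² = 2.940×10¹⁴ × (3.642×10⁴)² / 39.48 = 9.878×10²¹ m³.
a = 2.146×10⁷ m = 21456 km.

r_sync ≈ 21500 km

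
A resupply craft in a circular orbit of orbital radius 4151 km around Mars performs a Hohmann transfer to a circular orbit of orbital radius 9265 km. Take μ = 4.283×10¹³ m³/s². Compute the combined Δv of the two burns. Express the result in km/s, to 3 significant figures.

r₁ = 4151 km = 4.151×10⁶ m.
r₂ = 9265 km = 9.265×10⁶ m.
Transfer ellipse a_t = (r₁ + r₂)/2 = 6.708×10⁶ m.
At r₁: circular v_c1 = √(μ/r₁) = 3212 m/s; transfer-periapsis v_p = √[μ(2/r₁ − 1/a_t)] = 3775 m/s.
Δv₁ = v_p − v_c1 = 562.9 m/s.
At r₂: circular v_c2 = √(μ/r₂) = 2150 m/s; transfer-apoapsis v_a = √[μ(2/r₂ − 1/a_t)] = 1691 m/s.
Δv₂ = v_c2 − v_a = 458.7 m/s.
Total Δv = Δv₁ + Δv₂ = 1022 m/s = 1.022 km/s.

Δv_total ≈ 1.02 km/s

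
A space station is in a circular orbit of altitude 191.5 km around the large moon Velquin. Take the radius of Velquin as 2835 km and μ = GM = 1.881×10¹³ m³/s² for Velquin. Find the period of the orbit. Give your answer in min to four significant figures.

T ≈ 127.1 min

r = 2835 + 191.5 = 3026.5 km = 3.0265×10⁶ m.
Kepler's third law: T = 2π√(r³/μ) = 2π√((3.026×10⁶)³ / 1.881×10¹³).
r³/μ = 1.474×10⁶ s², so T = 2π × 1.214×10³ = 7.628×10³ s.
Converting: 7.628×10³ s ÷ 60.00 = 127.1 min.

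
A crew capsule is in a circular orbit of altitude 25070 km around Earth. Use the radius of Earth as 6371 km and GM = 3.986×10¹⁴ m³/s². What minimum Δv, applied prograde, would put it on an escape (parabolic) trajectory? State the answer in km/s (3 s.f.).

r = 6371 + 25070 = 31441 km = 3.1441×10⁷ m.
Circular speed v_c = √(μ/r) = 3561 m/s.
Escape speed v_esc = √(2μ/r) = √2 × v_c = 5035 m/s.
Δv = v_esc − v_c = 1475 m/s = 1.475 km/s.

Δv ≈ 1.47 km/s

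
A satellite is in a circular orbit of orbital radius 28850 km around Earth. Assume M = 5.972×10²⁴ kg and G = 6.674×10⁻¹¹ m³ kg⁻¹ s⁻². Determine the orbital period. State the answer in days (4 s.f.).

μ = GM = 6.674×10⁻¹¹ × 5.972×10²⁴ = 3.986×10¹⁴ m³/s².
r = 28850 km = 2.885×10⁷ m.
Kepler's third law: T = 2π√(r³/μ) = 2π√((2.885×10⁷)³ / 3.986×10¹⁴).
r³/μ = 6.025×10⁷ s², so T = 2π × 7.762×10³ = 4.877×10⁴ s.
Converting: 4.877×10⁴ s ÷ 86400 = 0.5645 days.

T ≈ 0.5645 days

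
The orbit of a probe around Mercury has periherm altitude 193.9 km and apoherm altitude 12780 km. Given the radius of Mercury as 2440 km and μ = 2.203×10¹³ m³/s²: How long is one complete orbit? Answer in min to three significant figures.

r_p = 2440 + 193.9 = 2633.9 km = 2.6339×10⁶ m.
r_a = 2440 + 12780 = 15220 km = 1.5220×10⁷ m.
Semi-major axis a = (r_p + r_a)/2 = (2633.9 + 15220)/2 = 8927.0 km = 8.927×10⁶ m.
By Kepler's third law T = 2π√(a³/μ) = 2π × 5.683×10³ = 3.570×10⁴ s.
= 595.1 min.

T ≈ 595 min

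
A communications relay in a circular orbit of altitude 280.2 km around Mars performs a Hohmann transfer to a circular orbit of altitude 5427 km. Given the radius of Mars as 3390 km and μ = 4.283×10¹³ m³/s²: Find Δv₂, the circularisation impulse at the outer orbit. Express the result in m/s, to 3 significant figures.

r₁ = 3390 + 280.2 = 3670.2 km = 3.6702×10⁶ m.
r₂ = 3390 + 5427 = 8817.0 km = 8.8170×10⁶ m.
Transfer ellipse a_t = (r₁ + r₂)/2 = 6.244×10⁶ m.
At r₁: circular v_c1 = √(μ/r₁) = 3416 m/s; transfer-periapsis v_p = √[μ(2/r₁ − 1/a_t)] = 4059 m/s.
At r₂: circular v_c2 = √(μ/r₂) = 2204 m/s; transfer-apoapsis v_a = √[μ(2/r₂ − 1/a_t)] = 1690 m/s.
Δv₂ = v_c2 − v_a = 514.2 m/s.

Δv ≈ 514 m/s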